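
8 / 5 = 1.60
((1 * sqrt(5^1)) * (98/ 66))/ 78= 49 * sqrt(5)/ 2574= 0.04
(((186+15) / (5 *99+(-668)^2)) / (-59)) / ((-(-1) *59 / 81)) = -16281 / 1555028839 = -0.00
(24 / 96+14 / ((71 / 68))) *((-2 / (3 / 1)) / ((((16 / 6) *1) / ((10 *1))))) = -19395 / 568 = -34.15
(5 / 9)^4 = 625 / 6561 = 0.10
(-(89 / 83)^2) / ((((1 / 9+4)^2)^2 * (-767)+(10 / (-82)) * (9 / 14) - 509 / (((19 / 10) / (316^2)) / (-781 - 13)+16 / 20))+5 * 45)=153830153587607154 / 29367328891782427483487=0.00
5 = 5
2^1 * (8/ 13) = 16/ 13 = 1.23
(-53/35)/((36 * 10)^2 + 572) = -53/4556020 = -0.00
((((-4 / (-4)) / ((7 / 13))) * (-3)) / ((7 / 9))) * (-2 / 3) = 234 / 49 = 4.78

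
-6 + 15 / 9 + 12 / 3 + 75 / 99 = 14 / 33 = 0.42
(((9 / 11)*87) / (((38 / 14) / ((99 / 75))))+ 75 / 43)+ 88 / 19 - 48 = -143126 / 20425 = -7.01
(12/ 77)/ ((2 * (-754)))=-3/ 29029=-0.00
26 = 26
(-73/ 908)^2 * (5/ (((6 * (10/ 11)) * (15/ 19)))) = 1113761/ 148403520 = 0.01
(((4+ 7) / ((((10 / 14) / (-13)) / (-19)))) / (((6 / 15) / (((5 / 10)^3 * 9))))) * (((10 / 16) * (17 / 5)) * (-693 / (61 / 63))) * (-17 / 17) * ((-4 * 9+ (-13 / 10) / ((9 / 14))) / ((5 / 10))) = -1237315860.88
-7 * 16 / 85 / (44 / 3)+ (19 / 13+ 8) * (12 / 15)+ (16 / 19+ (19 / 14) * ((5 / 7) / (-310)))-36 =-38843468067 / 1403221820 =-27.68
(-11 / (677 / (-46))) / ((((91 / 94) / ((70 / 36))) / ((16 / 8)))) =237820 / 79209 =3.00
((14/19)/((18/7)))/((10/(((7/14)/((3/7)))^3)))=16807/369360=0.05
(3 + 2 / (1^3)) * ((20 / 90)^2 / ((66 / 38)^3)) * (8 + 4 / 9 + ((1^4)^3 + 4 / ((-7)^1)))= 76683620 / 183386511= 0.42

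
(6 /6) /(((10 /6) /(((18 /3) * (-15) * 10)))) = -540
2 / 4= 1 / 2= 0.50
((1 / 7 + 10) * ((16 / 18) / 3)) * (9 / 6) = 284 / 63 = 4.51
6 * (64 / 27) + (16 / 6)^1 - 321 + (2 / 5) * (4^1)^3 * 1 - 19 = -13388 / 45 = -297.51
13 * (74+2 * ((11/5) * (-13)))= 1092/5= 218.40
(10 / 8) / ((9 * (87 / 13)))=65 / 3132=0.02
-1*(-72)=72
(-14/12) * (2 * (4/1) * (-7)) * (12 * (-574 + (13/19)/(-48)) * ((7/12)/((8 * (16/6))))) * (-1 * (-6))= -179560843/2432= -73832.58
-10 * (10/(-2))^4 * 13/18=-40625/9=-4513.89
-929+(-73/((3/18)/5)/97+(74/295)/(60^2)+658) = -15121283411/51507000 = -293.58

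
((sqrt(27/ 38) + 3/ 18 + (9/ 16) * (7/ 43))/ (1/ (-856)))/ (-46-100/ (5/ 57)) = 0.79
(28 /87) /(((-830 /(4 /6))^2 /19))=532 /134852175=0.00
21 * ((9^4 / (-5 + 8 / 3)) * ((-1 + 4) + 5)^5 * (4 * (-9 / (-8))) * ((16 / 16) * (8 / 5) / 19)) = -69657034752 / 95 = -733231944.76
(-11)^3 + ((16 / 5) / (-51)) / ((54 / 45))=-203651 / 153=-1331.05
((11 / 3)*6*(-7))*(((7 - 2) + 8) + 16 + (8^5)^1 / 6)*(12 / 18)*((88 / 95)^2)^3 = -2355953511733133312 / 6615827015625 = -356108.69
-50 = -50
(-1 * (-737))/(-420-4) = -737/424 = -1.74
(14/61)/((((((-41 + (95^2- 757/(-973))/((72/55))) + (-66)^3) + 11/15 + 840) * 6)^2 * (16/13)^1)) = 1491098175/22536552395027362632434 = 0.00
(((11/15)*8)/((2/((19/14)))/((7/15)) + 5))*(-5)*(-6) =3344/155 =21.57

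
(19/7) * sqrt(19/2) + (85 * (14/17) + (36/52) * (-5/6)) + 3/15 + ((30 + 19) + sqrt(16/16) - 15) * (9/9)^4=19 * sqrt(38)/14 + 13601/130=112.99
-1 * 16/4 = -4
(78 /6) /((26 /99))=99 /2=49.50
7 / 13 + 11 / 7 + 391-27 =33316 / 91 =366.11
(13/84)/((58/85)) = 1105/4872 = 0.23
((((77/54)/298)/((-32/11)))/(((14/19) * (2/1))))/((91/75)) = -57475/62479872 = -0.00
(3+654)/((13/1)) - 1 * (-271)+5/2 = 8425/26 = 324.04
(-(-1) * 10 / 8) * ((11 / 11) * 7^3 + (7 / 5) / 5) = 4291 / 10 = 429.10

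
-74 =-74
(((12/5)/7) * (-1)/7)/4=-3/245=-0.01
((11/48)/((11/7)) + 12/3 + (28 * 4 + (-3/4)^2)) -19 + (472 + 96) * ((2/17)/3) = 48953/408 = 119.98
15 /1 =15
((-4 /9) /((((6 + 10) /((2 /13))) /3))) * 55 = -55 /78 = -0.71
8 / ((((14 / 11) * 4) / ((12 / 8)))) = 33 / 14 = 2.36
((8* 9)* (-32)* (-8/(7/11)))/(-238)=-101376/833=-121.70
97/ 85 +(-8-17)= -2028/ 85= -23.86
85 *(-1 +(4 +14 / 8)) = 403.75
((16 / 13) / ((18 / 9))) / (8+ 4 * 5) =2 / 91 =0.02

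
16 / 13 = 1.23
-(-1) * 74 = 74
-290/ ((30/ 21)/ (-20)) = 4060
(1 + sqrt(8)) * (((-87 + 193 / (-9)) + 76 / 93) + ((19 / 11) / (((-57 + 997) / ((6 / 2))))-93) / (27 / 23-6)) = -9431328983 * sqrt(2) / 53369910-9431328983 / 106739820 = -338.27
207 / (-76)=-2.72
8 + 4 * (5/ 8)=21/ 2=10.50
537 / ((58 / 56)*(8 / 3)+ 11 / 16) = 180432 / 1159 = 155.68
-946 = -946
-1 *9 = -9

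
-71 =-71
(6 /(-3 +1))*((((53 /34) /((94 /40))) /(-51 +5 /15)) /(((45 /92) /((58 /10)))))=35351 /75905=0.47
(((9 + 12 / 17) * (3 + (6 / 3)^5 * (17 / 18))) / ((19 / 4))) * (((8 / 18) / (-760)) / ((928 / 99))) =-36179 / 8542704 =-0.00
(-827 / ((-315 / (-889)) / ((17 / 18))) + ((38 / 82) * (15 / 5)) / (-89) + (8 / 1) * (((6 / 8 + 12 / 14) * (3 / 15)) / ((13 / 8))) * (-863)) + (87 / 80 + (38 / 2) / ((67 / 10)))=-3566.03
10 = 10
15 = 15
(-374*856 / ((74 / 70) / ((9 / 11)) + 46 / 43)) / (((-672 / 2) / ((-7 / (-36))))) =30113545 / 383892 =78.44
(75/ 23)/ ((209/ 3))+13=62716/ 4807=13.05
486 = 486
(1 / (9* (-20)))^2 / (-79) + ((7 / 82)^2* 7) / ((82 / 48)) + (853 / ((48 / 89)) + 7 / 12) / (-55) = -13941214134439 / 485128026900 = -28.74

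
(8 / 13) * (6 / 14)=24 / 91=0.26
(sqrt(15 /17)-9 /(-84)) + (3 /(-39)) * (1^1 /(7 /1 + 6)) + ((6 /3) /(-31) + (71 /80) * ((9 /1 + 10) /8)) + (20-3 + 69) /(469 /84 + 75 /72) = sqrt(255) /17 + 18815529641 /1243948160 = 16.06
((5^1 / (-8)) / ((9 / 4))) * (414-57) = -595 / 6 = -99.17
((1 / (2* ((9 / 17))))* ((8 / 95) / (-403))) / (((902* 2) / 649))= -1003 / 14127165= -0.00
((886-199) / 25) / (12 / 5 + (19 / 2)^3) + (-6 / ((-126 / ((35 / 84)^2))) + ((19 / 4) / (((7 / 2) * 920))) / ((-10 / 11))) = 659607251 / 17085448800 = 0.04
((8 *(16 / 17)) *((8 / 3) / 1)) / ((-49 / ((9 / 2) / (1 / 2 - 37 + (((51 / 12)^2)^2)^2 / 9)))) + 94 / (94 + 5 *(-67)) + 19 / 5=4760364400598057 / 1396082307335345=3.41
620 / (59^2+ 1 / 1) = 310 / 1741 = 0.18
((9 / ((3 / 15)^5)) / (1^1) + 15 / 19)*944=504464160 / 19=26550745.26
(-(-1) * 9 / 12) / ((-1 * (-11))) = 3 / 44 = 0.07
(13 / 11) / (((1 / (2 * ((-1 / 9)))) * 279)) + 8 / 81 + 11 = 306533 / 27621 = 11.10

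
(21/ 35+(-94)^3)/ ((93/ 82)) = -340539194/ 465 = -732342.35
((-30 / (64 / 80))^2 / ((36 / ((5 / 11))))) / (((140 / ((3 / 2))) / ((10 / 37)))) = 0.05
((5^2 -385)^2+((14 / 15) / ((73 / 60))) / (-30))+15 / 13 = 1844872061 / 14235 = 129601.13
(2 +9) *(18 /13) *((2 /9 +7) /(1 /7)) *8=6160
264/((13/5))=1320/13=101.54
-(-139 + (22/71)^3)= 49738981/357911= 138.97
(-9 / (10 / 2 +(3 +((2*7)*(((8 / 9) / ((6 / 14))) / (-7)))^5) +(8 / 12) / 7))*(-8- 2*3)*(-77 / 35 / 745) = 69606547857 / 228250889387575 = 0.00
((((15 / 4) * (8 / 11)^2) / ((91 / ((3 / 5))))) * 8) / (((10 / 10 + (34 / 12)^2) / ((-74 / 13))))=-3068928 / 46521475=-0.07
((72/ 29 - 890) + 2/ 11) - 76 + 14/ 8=-1226983/ 1276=-961.59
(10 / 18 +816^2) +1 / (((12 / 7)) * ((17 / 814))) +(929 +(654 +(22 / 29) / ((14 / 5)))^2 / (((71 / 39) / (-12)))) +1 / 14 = -964618679874739 / 447653367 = -2154833.97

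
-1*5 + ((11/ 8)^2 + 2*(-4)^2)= 1849/ 64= 28.89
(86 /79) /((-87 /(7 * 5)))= -3010 /6873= -0.44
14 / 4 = 7 / 2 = 3.50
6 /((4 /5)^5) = 9375 /512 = 18.31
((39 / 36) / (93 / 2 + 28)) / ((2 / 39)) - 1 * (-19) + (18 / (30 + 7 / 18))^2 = 3501374733 / 178328564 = 19.63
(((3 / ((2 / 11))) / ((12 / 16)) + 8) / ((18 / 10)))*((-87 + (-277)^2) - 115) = 1275450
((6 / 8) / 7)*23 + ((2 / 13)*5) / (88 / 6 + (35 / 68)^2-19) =46739829 / 20543068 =2.28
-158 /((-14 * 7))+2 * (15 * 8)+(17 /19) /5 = 1125538 /4655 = 241.79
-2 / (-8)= 1 / 4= 0.25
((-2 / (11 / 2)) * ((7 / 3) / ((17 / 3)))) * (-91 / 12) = 637 / 561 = 1.14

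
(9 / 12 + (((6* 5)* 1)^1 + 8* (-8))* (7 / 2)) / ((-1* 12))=473 / 48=9.85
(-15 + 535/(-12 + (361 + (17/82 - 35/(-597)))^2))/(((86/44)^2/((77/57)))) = -58260989881585464820/10987047231622899187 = -5.30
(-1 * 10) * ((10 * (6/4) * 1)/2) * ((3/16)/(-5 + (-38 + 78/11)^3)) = 59895/125794096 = 0.00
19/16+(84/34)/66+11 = 36577/2992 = 12.22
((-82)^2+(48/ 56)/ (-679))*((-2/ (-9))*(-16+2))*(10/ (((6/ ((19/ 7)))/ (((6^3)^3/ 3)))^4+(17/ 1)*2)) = -363757798064586922750003642569326592/ 59121859386968579911831285935323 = -6152.68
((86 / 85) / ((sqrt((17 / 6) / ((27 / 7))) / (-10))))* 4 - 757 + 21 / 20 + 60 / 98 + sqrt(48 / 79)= -740231 / 980 - 6192* sqrt(238) / 2023 + 4* sqrt(237) / 79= -801.78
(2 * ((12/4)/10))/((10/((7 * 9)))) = 189/50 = 3.78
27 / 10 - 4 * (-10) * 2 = 827 / 10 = 82.70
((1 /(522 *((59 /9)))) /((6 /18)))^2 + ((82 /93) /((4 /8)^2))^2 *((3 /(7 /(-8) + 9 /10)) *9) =13434.01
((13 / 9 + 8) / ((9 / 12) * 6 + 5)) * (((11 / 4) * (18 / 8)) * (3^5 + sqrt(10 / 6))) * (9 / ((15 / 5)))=935 * sqrt(15) / 152 + 681615 / 152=4508.13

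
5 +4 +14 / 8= 43 / 4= 10.75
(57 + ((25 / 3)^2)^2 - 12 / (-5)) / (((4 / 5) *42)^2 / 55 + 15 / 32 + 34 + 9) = 17399201600 / 228079233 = 76.29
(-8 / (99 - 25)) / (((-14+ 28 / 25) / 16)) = 800 / 5957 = 0.13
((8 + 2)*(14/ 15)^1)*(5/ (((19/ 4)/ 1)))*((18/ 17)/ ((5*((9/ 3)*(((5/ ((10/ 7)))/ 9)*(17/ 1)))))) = 576/ 5491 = 0.10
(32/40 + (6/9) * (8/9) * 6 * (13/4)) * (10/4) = 278/9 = 30.89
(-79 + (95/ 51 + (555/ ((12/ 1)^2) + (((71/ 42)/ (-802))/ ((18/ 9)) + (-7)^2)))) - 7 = -71656703/ 2290512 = -31.28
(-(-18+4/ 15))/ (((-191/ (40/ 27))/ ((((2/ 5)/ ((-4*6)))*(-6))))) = -1064/ 77355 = -0.01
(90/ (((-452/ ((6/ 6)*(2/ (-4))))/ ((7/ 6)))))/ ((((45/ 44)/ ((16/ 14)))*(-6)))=-22/ 1017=-0.02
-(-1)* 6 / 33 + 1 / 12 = 35 / 132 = 0.27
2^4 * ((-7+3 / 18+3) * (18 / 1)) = -1104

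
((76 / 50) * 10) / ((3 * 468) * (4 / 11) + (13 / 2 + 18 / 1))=1672 / 58855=0.03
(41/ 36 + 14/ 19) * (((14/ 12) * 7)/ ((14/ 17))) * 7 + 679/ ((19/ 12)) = 4588675/ 8208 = 559.05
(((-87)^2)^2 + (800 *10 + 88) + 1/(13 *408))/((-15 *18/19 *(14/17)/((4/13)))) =-5774248030843/3832920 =-1506488.01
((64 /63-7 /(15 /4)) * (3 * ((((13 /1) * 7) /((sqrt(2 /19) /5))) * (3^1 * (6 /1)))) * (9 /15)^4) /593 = -846612 * sqrt(38) /370625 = -14.08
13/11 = 1.18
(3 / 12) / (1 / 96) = 24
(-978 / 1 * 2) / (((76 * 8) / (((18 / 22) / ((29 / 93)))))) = -409293 / 48488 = -8.44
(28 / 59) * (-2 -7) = -252 / 59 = -4.27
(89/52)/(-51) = -0.03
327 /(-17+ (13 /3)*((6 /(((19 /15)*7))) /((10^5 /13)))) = -434910000 /22609493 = -19.24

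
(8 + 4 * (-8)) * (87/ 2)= -1044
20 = 20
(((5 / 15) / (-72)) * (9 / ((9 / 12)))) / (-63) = 1 / 1134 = 0.00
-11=-11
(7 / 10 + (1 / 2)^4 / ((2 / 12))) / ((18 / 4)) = 43 / 180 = 0.24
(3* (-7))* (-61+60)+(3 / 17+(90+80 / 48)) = 5755 / 51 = 112.84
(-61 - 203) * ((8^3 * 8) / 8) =-135168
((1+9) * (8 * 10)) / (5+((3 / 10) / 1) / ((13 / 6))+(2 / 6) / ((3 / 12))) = 78000 / 631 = 123.61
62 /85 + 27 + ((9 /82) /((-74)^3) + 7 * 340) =6800418109011 /2824411280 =2407.73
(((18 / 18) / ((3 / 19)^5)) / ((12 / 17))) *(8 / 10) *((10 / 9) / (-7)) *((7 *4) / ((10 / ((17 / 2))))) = -1431185222 / 32805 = -43627.05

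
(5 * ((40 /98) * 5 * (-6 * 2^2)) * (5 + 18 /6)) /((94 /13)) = -624000 /2303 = -270.95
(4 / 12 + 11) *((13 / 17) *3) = 26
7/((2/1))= 7/2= 3.50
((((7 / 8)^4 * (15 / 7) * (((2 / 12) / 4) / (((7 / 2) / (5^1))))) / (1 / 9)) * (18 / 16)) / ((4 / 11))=1091475 / 524288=2.08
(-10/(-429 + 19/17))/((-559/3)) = -255/2033083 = -0.00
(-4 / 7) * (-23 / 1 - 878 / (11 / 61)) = 215244 / 77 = 2795.38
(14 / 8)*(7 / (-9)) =-49 / 36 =-1.36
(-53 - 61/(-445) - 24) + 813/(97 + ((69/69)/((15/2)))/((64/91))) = -1421994004/20759695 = -68.50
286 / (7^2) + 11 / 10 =3399 / 490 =6.94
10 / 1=10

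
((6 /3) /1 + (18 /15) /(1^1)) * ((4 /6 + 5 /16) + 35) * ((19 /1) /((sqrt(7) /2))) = 65626 * sqrt(7) /105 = 1653.62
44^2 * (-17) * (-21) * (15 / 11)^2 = 1285200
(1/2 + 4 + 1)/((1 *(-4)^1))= -11/8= -1.38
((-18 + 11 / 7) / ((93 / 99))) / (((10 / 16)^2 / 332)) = -16127232 / 1085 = -14863.81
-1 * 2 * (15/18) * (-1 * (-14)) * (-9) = 210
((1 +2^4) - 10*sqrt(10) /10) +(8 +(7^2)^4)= 5764826 - sqrt(10)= 5764822.84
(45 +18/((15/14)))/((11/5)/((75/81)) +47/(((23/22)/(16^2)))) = 177675/33094831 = 0.01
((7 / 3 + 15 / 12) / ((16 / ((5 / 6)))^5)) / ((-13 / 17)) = -2284375 / 1271981408256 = -0.00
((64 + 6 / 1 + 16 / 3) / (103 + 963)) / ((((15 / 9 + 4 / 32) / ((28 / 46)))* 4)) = 3164 / 527137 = 0.01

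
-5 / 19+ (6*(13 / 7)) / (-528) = -3327 / 11704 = -0.28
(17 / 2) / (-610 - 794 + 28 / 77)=-187 / 30880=-0.01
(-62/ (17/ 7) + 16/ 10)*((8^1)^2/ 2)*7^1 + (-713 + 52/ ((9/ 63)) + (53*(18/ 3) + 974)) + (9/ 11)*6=-4125481/ 935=-4412.28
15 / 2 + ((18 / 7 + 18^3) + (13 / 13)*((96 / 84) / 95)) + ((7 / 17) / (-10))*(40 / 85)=2245514171 / 384370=5842.06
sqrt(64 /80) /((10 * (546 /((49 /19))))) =7 * sqrt(5) /37050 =0.00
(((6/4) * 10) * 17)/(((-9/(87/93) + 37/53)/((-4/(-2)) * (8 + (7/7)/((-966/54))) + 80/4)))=-1132300215/1103977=-1025.66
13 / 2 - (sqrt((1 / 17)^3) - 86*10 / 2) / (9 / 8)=6997 / 18 - 8*sqrt(17) / 2601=388.71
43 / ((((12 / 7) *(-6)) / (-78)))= 3913 / 12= 326.08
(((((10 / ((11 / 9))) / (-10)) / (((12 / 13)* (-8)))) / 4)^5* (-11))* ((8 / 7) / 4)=-90224199 / 1760713253060608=-0.00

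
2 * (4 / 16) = 1 / 2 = 0.50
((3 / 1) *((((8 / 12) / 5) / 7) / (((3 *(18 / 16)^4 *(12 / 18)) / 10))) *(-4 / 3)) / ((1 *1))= -32768 / 137781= -0.24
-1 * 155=-155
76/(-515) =-76/515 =-0.15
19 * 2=38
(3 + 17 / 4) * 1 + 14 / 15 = 491 / 60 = 8.18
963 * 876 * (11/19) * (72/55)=60738336/95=639350.91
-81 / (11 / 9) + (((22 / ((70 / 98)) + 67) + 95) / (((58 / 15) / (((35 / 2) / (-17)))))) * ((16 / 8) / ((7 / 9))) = -1075167 / 5423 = -198.26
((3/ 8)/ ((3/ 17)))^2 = 289/ 64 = 4.52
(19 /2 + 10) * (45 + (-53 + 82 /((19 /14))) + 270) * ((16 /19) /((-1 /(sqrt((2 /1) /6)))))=-637104 * sqrt(3) /361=-3056.78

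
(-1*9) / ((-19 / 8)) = 72 / 19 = 3.79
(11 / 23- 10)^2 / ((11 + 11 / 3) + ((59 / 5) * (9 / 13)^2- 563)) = -121581135 / 727738952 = -0.17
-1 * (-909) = 909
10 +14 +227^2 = 51553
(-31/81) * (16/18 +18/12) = -1333/1458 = -0.91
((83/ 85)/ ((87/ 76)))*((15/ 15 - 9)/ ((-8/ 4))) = 25232/ 7395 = 3.41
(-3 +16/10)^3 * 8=-2744/125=-21.95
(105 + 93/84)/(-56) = -2971/1568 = -1.89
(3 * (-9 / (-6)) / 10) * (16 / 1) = 36 / 5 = 7.20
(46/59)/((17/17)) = 46/59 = 0.78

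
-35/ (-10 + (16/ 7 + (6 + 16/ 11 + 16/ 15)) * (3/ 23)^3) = 163950325/ 46730612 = 3.51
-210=-210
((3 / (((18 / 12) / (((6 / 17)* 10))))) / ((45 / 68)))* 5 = 160 / 3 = 53.33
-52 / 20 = -13 / 5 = -2.60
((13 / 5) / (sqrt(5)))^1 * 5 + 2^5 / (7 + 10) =32 / 17 + 13 * sqrt(5) / 5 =7.70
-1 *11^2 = -121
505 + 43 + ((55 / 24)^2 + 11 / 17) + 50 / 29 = 555.62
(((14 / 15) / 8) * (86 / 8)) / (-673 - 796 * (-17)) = 0.00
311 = 311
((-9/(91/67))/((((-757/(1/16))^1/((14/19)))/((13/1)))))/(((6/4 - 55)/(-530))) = 0.05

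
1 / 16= 0.06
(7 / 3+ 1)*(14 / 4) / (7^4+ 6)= 35 / 7221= 0.00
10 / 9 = 1.11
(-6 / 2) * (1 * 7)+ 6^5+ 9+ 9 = 7773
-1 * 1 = -1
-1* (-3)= 3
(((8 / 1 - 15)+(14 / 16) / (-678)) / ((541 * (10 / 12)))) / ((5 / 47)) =-71393 / 489064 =-0.15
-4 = -4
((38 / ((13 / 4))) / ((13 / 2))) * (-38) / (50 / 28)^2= -2264192 / 105625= -21.44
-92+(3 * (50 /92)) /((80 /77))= -90.43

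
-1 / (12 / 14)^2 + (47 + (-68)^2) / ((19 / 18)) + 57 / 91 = 275393795 / 62244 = 4424.42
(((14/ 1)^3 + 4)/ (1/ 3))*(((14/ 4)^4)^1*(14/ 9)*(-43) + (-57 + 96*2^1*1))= -163272649/ 2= -81636324.50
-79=-79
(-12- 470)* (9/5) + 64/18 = -38882/45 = -864.04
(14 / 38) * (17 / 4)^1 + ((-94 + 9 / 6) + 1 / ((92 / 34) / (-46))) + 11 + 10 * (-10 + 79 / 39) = -523673 / 2964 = -176.68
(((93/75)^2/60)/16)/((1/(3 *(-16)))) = -961/12500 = -0.08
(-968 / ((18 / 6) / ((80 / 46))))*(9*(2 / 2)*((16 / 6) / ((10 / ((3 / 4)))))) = -23232 / 23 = -1010.09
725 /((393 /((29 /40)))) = 4205 /3144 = 1.34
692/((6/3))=346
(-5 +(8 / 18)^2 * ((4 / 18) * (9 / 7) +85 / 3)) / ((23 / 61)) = 67771 / 39123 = 1.73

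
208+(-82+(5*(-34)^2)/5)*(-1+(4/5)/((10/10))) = -34/5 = -6.80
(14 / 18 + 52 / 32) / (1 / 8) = 173 / 9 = 19.22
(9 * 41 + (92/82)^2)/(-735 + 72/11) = -6846455/13469853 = -0.51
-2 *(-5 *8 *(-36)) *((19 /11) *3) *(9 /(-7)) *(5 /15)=492480 /77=6395.84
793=793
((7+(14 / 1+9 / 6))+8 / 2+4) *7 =427 / 2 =213.50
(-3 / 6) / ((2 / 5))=-5 / 4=-1.25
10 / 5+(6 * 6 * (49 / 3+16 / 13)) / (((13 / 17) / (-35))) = -4890562 / 169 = -28938.24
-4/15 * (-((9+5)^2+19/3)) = 2428/45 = 53.96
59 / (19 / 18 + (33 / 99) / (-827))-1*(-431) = 7647991 / 15707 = 486.92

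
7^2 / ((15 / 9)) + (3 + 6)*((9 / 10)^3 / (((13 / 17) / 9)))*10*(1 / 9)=115.20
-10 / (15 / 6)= -4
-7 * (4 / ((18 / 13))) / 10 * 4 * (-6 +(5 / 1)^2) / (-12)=1729 / 135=12.81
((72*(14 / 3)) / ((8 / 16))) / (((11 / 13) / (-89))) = -777504 / 11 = -70682.18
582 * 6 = 3492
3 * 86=258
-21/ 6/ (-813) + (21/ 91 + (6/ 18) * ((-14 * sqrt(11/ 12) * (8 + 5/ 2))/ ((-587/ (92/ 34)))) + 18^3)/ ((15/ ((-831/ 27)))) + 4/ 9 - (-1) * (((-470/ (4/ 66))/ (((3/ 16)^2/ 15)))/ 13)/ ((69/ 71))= -153631160987/ 560970 - 312179 * sqrt(33)/ 4041495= -273867.43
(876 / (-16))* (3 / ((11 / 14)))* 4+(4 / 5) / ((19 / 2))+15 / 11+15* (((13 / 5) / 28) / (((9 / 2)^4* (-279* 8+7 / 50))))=-1490212341420389 / 1785254212665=-834.73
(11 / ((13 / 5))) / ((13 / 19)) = 1045 / 169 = 6.18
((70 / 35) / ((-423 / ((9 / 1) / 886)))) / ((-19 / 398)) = 398 / 395599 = 0.00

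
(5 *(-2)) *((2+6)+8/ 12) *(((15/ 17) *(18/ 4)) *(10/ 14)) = -29250/ 119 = -245.80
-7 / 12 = -0.58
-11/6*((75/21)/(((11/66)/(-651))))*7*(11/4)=1969275/4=492318.75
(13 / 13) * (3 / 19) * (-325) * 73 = -71175 / 19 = -3746.05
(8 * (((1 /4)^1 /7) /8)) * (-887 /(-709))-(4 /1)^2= -15.96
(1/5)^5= 1/3125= 0.00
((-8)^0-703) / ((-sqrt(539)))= 30.24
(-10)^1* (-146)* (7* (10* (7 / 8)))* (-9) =-804825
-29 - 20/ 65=-381/ 13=-29.31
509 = 509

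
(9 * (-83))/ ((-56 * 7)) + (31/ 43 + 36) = 651089/ 16856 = 38.63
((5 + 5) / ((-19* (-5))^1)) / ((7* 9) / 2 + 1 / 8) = 16 / 4807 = 0.00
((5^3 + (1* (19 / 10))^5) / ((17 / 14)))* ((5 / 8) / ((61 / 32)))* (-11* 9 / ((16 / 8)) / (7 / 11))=-959351283 / 305000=-3145.41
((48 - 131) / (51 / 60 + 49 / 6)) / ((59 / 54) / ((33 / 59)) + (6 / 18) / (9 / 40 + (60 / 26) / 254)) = -45729577080 / 16778310533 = -2.73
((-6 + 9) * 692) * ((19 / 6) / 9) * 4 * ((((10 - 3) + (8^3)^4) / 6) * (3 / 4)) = 225880920054241 / 9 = 25097880006026.78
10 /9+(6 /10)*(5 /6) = 29 /18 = 1.61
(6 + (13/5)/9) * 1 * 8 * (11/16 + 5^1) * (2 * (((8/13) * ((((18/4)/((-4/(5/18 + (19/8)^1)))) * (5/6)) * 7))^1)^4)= 791261650482067625/104963309568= 7538459.43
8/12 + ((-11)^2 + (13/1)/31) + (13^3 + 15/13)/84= 148.25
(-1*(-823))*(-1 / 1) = -823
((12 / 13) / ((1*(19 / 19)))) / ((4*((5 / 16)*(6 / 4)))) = 32 / 65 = 0.49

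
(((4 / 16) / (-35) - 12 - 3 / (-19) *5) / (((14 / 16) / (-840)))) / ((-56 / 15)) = -2685510 / 931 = -2884.54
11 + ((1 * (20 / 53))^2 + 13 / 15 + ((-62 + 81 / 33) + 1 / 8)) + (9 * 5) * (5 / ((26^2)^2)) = -10041699919033 / 211801521360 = -47.41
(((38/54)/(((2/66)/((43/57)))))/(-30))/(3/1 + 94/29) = -13717/146610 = -0.09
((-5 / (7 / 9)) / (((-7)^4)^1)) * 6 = -270 / 16807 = -0.02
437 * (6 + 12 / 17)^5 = 8414061725088 / 1419857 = 5925992.35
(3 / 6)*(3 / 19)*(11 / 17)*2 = 33 / 323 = 0.10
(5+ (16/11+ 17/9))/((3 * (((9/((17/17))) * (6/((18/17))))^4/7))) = 5782/2009264697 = 0.00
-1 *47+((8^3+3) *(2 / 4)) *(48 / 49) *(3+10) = 158377 / 49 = 3232.18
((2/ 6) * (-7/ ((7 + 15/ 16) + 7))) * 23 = -3.59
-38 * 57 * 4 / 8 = -1083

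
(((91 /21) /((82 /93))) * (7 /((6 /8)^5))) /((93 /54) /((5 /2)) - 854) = -7221760 /42507693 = -0.17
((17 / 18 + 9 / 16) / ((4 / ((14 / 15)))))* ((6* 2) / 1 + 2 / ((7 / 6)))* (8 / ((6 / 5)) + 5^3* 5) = 82243 / 27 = 3046.04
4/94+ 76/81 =0.98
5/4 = 1.25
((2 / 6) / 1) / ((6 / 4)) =0.22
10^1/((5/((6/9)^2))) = 8/9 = 0.89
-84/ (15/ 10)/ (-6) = 28/ 3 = 9.33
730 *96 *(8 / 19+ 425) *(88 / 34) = 24924092160 / 323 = 77164372.01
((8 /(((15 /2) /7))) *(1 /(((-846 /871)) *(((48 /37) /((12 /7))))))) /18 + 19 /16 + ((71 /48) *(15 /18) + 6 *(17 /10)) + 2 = 25684993 /1827360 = 14.06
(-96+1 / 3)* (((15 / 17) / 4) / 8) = -1435 / 544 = -2.64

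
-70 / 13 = -5.38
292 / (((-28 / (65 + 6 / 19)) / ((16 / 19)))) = -1449488 / 2527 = -573.60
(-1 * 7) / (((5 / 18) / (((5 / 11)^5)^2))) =-246093750 / 25937424601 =-0.01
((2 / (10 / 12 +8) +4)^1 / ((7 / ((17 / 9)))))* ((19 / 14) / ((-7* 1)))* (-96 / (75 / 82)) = 13560832 / 584325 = 23.21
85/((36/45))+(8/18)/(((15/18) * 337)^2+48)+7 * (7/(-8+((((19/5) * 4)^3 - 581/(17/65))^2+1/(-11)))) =49927307823975496885003/469903918571315068724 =106.25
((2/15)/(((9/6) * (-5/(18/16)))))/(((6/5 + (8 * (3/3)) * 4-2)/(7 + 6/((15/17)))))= -23/2600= -0.01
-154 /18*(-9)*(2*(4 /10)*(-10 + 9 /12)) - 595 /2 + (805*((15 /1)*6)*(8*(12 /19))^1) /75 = 762573 /190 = 4013.54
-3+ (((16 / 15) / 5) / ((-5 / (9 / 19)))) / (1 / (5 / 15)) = -3.01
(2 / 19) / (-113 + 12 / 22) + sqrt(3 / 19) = -22 / 23503 + sqrt(57) / 19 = 0.40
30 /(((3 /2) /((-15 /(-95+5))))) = 10 /3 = 3.33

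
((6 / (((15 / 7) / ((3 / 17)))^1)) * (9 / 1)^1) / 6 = 63 / 85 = 0.74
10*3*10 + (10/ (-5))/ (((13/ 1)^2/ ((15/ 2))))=50685/ 169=299.91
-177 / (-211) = 177 / 211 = 0.84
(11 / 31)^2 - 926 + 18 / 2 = -881116 / 961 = -916.87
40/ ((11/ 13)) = 520/ 11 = 47.27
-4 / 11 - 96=-1060 / 11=-96.36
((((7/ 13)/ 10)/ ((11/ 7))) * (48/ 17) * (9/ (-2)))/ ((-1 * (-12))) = -441/ 12155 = -0.04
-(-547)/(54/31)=16957/54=314.02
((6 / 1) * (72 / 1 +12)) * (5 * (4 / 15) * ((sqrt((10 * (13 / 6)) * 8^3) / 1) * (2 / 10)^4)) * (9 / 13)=32256 * sqrt(390) / 8125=78.40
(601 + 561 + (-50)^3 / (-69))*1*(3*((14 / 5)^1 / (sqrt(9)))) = 2872492 / 345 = 8326.06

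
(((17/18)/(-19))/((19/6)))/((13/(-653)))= 0.79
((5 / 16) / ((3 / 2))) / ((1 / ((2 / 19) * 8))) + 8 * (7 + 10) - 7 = 7363 / 57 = 129.18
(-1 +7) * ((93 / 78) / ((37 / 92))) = 8556 / 481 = 17.79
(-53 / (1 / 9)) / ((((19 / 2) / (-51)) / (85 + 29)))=291924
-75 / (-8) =75 / 8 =9.38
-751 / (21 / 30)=-7510 / 7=-1072.86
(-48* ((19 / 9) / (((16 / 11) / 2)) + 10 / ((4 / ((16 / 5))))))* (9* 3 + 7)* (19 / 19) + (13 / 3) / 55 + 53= -975714 / 55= -17740.25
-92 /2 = -46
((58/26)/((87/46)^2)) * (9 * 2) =4232/377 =11.23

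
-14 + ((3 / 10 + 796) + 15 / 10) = 3919 / 5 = 783.80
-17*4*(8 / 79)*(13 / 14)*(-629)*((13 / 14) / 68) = 212602 / 3871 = 54.92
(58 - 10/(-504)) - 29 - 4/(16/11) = 1655/63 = 26.27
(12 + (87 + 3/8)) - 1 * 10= 89.38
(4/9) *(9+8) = 7.56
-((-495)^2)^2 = -60037250625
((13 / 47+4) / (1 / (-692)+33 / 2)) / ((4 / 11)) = 382503 / 536599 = 0.71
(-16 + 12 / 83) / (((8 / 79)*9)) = -25991 / 1494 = -17.40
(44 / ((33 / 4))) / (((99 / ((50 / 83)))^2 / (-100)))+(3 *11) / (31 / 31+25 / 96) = 5299317536 / 202557267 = 26.16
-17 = -17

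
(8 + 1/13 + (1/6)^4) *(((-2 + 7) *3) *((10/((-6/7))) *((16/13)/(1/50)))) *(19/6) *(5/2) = -56563653125/82134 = -688675.25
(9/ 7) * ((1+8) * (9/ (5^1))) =729/ 35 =20.83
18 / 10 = 9 / 5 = 1.80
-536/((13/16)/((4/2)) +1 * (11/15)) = -257280/547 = -470.35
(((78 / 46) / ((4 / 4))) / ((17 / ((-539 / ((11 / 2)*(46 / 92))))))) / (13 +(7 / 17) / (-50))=-127400 / 84663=-1.50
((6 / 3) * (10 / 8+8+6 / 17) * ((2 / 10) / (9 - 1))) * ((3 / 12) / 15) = 653 / 81600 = 0.01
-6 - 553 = -559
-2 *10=-20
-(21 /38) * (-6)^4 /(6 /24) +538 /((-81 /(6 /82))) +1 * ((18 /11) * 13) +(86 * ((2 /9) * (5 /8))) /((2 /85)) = -2162241311 /925452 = -2336.42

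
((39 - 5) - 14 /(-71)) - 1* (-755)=56033 /71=789.20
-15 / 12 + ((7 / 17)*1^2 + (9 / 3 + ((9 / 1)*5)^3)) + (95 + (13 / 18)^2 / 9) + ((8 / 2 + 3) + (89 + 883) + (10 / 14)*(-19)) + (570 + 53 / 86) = 692031010045 / 7460586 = 92758.26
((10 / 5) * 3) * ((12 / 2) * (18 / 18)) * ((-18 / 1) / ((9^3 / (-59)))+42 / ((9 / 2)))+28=3748 / 9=416.44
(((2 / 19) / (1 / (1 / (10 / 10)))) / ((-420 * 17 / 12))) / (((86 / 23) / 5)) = -23 / 97223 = -0.00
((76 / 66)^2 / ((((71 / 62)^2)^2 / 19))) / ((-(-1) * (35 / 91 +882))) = 5270246208448 / 317440660705839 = 0.02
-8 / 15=-0.53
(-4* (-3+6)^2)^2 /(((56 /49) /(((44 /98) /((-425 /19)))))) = -67716 /2975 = -22.76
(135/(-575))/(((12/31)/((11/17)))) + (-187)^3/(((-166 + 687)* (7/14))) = -25102.90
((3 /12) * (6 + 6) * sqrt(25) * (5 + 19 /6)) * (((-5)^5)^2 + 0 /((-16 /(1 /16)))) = 2392578125 /2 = 1196289062.50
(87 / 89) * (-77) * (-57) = 381843 / 89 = 4290.37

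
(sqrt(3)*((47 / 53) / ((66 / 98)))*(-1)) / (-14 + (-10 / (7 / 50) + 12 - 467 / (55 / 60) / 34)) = 274057*sqrt(3) / 18401388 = 0.03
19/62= 0.31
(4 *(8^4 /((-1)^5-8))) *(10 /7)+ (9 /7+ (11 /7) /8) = -187139 /72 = -2599.15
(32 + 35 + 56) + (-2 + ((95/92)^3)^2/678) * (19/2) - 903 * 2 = -1399400017115911853/822217381822464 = -1701.98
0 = 0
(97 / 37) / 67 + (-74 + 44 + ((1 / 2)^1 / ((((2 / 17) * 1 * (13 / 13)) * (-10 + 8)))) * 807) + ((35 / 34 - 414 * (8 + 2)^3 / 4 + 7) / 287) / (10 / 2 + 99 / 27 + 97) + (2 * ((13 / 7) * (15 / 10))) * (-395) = -121126629655991 / 30673023976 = -3948.96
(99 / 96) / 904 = 33 / 28928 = 0.00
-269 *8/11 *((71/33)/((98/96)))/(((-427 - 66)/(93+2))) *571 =132611232640/2922997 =45368.24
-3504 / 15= -1168 / 5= -233.60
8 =8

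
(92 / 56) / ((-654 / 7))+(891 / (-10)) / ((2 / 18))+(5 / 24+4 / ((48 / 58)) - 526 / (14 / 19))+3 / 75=-230531761 / 152600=-1510.69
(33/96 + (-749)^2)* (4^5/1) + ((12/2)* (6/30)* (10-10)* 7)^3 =574465376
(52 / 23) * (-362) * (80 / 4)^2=-7529600 / 23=-327373.91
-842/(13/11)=-9262/13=-712.46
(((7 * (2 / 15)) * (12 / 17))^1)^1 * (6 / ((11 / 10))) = 672 / 187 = 3.59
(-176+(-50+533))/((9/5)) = 1535/9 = 170.56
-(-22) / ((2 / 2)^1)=22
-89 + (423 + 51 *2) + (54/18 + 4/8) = 879/2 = 439.50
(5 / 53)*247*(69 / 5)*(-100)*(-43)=73284900 / 53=1382733.96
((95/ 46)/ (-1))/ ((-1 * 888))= 95/ 40848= 0.00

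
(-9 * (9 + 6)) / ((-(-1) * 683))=-135 / 683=-0.20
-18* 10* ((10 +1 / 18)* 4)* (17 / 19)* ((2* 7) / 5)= -344624 / 19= -18138.11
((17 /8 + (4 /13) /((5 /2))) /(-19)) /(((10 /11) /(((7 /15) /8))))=-90013 /11856000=-0.01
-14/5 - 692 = -3474/5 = -694.80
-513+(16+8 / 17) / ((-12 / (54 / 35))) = -8757 / 17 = -515.12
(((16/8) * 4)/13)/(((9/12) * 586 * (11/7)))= 112/125697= 0.00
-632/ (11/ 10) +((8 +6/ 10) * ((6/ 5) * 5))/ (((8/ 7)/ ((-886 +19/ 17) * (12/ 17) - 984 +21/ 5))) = -23211225803/ 317900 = -73014.24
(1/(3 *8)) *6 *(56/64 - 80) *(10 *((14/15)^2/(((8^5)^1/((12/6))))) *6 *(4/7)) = -1477/40960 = -0.04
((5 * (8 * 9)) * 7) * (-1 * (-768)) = 1935360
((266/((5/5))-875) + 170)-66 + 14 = -491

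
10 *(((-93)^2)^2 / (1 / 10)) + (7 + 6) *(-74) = 7480519138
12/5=2.40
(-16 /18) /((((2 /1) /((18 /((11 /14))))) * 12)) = -28 /33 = -0.85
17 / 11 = 1.55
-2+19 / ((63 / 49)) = 115 / 9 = 12.78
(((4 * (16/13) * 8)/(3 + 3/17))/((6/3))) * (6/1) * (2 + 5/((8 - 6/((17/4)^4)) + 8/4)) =348989056/3751533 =93.03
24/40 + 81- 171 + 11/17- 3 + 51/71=-549394/6035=-91.03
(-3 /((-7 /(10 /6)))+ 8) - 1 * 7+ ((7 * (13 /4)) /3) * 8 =1310 /21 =62.38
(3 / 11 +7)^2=52.89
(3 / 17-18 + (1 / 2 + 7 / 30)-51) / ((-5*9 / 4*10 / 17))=34726 / 3375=10.29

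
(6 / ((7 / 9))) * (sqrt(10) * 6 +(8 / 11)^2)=3456 / 847 +324 * sqrt(10) / 7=150.45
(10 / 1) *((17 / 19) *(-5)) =-44.74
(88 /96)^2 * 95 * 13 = 149435 /144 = 1037.74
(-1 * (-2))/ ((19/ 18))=36/ 19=1.89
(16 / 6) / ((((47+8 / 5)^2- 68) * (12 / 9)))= 50 / 57349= 0.00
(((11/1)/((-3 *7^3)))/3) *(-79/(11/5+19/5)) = 0.05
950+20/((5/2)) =958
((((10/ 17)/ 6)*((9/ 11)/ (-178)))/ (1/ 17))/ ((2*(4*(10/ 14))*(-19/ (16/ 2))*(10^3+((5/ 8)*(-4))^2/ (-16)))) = 224/ 396666325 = 0.00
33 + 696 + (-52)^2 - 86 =3347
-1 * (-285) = 285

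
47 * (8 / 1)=376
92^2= 8464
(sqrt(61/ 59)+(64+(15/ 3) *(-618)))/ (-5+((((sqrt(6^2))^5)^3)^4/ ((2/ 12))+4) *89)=-178/ 1535208473040474323488138218482096380250758470255+sqrt(3599)/ 1539814098459595746458602633137542669391510745665765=-0.00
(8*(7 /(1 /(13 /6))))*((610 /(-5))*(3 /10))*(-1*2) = 44408 /5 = 8881.60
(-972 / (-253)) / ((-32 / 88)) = -243 / 23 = -10.57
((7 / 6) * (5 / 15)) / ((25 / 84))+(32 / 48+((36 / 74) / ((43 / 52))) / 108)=78706 / 39775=1.98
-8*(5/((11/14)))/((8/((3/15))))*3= -42/11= -3.82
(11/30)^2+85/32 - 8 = -37507/7200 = -5.21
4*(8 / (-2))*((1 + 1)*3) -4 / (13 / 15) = -1308 / 13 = -100.62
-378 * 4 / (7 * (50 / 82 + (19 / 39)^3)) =-262664532 / 882097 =-297.77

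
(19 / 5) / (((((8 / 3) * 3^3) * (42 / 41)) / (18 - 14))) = 779 / 3780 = 0.21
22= 22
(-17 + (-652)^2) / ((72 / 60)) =2125435 / 6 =354239.17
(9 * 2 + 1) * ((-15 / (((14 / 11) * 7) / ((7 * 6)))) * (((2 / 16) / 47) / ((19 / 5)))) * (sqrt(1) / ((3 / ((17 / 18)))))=-4675 / 15792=-0.30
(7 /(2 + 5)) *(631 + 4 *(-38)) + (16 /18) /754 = 1625251 /3393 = 479.00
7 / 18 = 0.39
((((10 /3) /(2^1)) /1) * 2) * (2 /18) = 10 /27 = 0.37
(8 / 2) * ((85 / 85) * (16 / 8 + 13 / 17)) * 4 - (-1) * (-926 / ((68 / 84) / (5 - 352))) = 6748514 / 17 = 396971.41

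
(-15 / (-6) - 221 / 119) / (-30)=-3 / 140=-0.02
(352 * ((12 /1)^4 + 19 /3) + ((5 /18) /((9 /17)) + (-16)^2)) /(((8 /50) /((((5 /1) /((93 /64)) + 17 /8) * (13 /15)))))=318382458978545 /1446336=220130356.28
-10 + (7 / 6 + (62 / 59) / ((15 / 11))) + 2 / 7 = -32119 / 4130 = -7.78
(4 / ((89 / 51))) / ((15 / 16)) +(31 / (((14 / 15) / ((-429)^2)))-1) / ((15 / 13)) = 99015007703 / 18690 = 5297753.22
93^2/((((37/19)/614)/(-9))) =-908093106/37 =-24543056.92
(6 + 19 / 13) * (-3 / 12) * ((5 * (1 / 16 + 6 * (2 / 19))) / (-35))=0.18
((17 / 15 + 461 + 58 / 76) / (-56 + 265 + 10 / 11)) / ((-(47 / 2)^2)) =-5804722 / 1453665585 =-0.00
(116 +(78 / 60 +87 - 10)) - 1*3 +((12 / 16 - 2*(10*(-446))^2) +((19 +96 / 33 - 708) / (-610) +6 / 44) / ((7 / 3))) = -3737215716051 / 93940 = -39783007.41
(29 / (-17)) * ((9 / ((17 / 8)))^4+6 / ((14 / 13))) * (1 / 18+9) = -301542122699 / 59633994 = -5056.55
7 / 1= 7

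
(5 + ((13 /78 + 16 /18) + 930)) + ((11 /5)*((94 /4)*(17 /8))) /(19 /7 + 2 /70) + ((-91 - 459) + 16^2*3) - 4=5484025 /4608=1190.11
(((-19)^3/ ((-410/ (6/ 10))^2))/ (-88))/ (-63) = -0.00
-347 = -347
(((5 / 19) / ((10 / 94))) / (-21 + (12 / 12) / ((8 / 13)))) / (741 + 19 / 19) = -188 / 1092595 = -0.00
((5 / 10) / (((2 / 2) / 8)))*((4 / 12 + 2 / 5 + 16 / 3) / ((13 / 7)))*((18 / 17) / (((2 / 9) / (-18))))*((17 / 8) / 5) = -11907 / 25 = -476.28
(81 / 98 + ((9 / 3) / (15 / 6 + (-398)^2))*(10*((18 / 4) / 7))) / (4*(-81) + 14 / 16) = -14666076 / 5732731235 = -0.00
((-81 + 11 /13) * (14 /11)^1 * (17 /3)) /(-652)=0.89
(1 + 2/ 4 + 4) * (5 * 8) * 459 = 100980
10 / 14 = 5 / 7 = 0.71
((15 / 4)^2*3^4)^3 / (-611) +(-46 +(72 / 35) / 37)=-7839360360136063 / 3240939520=-2418854.26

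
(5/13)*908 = 4540/13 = 349.23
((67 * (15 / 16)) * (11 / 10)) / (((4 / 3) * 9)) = 737 / 128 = 5.76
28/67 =0.42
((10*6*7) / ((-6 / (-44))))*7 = 21560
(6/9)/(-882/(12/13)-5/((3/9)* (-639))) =-284/407033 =-0.00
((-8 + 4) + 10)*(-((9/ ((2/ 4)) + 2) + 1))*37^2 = -172494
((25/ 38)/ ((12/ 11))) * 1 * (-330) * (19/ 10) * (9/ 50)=-1089/ 16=-68.06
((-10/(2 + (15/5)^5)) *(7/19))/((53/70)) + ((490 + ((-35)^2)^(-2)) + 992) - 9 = 2225863557882/1511129375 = 1472.98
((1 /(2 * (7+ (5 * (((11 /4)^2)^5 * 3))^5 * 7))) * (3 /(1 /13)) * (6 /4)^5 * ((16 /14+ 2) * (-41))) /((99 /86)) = -147082250789818372617821137617813504 /436804026637041291764024364986238790509139593461134622397799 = -0.00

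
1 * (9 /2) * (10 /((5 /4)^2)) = 144 /5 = 28.80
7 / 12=0.58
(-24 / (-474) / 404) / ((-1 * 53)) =-1 / 422887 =-0.00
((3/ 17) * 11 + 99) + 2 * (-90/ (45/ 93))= -4608/ 17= -271.06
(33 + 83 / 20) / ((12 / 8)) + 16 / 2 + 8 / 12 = 1003 / 30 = 33.43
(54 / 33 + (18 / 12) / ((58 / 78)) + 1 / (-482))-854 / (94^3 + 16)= 116552680467 / 31927848700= 3.65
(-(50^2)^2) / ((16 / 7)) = -2734375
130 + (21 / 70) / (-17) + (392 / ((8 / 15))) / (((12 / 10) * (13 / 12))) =1536761 / 2210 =695.37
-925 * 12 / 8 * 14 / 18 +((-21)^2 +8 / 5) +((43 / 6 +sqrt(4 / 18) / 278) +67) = -2812 / 5 +sqrt(2) / 834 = -562.40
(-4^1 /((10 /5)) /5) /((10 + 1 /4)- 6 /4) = -0.05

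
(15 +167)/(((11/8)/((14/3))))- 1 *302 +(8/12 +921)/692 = 7239671/22836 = 317.03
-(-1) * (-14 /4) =-3.50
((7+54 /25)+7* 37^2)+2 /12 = 9592.33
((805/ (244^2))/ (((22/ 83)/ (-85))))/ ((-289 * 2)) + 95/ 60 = 212533633/ 133598784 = 1.59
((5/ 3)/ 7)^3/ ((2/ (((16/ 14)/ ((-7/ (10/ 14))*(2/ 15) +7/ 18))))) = -25000/ 2974839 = -0.01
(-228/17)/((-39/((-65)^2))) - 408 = 17764/17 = 1044.94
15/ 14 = 1.07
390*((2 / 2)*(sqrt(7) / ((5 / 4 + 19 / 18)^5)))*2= 31.68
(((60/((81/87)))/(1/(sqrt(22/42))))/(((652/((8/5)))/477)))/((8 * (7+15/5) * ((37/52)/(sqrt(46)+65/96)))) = 259753 * sqrt(231)/6079248+39962 * sqrt(10626)/633255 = 7.15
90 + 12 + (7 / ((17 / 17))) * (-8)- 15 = 31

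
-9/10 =-0.90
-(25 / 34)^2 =-625 / 1156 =-0.54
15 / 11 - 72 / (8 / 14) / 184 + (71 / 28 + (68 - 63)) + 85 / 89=1445307 / 157619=9.17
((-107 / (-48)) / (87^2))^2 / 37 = 11449 / 4883837545728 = 0.00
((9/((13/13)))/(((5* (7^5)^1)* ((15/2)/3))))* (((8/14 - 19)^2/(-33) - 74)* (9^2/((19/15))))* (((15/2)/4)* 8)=-596171826/172120487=-3.46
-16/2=-8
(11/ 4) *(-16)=-44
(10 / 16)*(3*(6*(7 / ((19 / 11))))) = 3465 / 76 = 45.59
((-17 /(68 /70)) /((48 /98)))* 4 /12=-1715 /144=-11.91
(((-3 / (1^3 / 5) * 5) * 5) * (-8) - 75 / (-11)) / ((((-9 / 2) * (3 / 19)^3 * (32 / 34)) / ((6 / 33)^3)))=-142838675 / 131769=-1084.01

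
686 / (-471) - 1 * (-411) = 192895 / 471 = 409.54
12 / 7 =1.71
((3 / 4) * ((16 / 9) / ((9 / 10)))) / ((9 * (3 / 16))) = 640 / 729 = 0.88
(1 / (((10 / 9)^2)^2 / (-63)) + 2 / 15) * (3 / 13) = -1236029 / 130000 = -9.51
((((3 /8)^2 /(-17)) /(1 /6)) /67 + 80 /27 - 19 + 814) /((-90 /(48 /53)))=-8.03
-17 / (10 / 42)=-357 / 5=-71.40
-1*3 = -3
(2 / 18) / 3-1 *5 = -134 / 27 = -4.96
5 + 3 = 8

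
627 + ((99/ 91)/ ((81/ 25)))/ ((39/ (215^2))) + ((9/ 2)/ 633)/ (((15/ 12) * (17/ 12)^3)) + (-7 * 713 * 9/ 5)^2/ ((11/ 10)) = 133620763649036523784/ 1821127773465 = 73372536.29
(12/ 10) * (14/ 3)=28/ 5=5.60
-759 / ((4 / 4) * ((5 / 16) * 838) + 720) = -6072 / 7855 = -0.77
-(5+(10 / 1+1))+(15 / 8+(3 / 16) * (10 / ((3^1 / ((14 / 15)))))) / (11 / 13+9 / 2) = -25921 / 1668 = -15.54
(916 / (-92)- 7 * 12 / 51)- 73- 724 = -316164 / 391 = -808.60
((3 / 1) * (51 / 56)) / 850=9 / 2800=0.00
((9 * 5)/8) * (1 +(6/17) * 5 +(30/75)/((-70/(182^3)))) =-131756697/680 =-193759.85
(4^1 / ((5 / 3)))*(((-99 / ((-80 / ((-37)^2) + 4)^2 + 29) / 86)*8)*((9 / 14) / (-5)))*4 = 17812026144 / 69788091625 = 0.26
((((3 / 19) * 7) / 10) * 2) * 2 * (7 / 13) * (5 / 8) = 147 / 988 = 0.15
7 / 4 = 1.75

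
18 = 18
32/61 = 0.52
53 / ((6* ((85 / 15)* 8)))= 53 / 272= 0.19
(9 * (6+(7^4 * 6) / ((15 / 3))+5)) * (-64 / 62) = -4164768 / 155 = -26869.47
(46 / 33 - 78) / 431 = -2528 / 14223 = -0.18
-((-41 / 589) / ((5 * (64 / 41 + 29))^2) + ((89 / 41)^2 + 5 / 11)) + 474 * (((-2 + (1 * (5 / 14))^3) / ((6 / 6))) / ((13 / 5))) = -56247095556631794921 / 155603452102198100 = -361.48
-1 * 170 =-170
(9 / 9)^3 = 1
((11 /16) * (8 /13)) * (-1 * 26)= -11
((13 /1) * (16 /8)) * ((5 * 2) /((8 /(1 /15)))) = 13 /6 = 2.17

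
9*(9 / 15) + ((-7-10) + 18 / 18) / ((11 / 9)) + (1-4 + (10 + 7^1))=347 / 55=6.31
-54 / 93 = -18 / 31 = -0.58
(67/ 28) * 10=335/ 14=23.93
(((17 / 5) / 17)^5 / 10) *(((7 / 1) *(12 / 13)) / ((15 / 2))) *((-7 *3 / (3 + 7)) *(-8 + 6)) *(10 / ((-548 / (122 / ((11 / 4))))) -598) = -530614728 / 7652734375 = -0.07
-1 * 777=-777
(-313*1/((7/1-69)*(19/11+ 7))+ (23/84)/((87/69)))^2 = 924122683969/1459882561536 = 0.63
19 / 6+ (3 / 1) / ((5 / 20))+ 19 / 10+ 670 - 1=10291 / 15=686.07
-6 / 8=-3 / 4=-0.75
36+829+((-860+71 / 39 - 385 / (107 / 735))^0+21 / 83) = 71899 / 83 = 866.25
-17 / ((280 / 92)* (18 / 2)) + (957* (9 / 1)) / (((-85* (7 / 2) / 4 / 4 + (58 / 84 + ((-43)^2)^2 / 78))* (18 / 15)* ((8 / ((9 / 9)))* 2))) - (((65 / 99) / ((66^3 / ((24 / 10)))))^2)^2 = -28753763477077770122363419029824087 / 47106731408925701327178612907557360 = -0.61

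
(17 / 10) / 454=17 / 4540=0.00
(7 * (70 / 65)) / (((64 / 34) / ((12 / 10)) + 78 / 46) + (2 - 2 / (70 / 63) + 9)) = 574770 / 950339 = 0.60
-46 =-46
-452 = -452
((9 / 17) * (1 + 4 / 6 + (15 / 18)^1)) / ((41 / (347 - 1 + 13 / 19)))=296415 / 26486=11.19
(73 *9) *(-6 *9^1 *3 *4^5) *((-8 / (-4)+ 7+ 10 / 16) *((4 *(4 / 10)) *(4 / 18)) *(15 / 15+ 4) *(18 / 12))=-2797369344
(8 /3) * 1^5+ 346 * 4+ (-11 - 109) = 3800 /3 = 1266.67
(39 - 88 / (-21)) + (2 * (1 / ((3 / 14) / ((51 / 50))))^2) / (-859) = 486350863 / 11274375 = 43.14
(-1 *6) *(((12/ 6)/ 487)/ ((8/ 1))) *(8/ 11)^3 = -768/ 648197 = -0.00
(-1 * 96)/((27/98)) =-3136/9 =-348.44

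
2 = 2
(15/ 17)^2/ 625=9/ 7225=0.00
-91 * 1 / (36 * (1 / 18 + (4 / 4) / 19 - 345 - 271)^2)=-295659 / 44367103225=-0.00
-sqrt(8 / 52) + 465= 465-sqrt(26) / 13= 464.61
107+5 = 112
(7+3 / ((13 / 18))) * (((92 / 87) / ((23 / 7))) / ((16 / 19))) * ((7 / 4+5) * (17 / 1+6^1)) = 137655 / 208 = 661.80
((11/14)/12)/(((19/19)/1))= 11/168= 0.07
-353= -353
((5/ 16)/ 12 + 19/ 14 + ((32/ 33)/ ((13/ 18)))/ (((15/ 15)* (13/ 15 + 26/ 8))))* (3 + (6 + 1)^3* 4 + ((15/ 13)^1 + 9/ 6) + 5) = 972355969477/ 411419008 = 2363.42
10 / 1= 10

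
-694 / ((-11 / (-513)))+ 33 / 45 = -5340209 / 165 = -32364.90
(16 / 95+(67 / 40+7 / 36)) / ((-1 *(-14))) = 13939 / 95760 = 0.15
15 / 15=1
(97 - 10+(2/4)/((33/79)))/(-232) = -5821/15312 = -0.38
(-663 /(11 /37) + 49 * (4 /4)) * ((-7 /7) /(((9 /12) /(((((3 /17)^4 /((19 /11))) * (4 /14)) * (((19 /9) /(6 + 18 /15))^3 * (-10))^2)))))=2900711289453125 /97849825905189456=0.03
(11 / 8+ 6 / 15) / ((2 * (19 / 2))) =71 / 760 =0.09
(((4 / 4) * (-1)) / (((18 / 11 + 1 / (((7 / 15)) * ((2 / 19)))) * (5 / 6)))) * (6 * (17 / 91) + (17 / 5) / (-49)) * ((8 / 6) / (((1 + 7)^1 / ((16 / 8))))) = -147356 / 7705425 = -0.02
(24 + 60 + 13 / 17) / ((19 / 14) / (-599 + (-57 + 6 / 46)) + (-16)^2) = 304324790 / 919091451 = 0.33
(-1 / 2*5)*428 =-1070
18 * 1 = 18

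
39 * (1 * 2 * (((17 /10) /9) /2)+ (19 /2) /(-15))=-52 /3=-17.33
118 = 118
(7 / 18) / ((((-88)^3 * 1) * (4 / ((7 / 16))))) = -49 / 785055744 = -0.00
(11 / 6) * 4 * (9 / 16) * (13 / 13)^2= 33 / 8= 4.12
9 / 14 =0.64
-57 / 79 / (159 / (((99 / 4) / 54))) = -209 / 100488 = -0.00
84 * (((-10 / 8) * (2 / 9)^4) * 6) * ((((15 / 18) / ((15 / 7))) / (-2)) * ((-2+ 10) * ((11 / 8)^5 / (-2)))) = -39457495 / 6718464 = -5.87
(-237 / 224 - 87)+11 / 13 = -253961 / 2912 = -87.21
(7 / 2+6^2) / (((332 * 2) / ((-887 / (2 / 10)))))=-350365 / 1328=-263.83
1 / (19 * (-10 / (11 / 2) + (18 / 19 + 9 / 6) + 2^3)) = 22 / 3607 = 0.01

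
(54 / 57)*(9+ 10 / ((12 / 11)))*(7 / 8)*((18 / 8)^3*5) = 8343405 / 9728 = 857.67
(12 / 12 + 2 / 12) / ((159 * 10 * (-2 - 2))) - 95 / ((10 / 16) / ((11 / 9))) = -7089287 / 38160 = -185.78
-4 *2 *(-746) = 5968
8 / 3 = 2.67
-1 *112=-112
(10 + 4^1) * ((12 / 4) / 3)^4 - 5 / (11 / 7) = 119 / 11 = 10.82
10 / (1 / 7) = 70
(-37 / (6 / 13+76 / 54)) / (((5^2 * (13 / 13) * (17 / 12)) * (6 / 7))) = -90909 / 139400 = -0.65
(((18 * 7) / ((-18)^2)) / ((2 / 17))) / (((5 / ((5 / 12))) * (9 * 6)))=119 / 23328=0.01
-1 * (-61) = 61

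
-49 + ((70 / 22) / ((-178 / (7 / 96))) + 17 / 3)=-2715175 / 62656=-43.33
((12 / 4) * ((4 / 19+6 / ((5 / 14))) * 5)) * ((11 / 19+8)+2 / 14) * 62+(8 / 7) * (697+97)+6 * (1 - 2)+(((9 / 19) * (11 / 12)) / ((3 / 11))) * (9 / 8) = 11230419077 / 80864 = 138880.33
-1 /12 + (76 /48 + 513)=514.50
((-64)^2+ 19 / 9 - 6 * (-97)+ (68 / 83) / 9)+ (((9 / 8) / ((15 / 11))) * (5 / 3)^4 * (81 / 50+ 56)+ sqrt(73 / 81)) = sqrt(73) / 9+ 180965093 / 35856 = 5047.95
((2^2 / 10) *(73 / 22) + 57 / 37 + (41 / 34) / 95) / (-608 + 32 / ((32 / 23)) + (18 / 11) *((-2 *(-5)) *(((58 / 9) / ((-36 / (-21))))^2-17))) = -306726183 / 67290105500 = -0.00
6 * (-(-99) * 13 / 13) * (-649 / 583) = -35046 / 53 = -661.25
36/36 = 1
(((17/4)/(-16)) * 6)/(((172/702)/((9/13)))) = -12393/2752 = -4.50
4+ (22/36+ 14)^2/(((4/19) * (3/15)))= 6576239/1296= 5074.26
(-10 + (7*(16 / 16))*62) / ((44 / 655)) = 69430 / 11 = 6311.82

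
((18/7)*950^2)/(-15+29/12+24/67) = -13060980000/68803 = -189831.55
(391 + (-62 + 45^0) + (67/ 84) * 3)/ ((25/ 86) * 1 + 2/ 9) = 3601809/ 5558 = 648.04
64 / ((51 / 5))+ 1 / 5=1651 / 255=6.47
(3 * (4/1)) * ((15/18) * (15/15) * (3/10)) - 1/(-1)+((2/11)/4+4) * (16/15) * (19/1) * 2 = 27716/165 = 167.98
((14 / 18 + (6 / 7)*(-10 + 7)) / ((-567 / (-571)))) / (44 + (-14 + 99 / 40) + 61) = -2580920 / 133560819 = -0.02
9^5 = 59049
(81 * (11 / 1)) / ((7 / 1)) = 891 / 7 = 127.29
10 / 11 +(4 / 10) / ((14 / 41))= 801 / 385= 2.08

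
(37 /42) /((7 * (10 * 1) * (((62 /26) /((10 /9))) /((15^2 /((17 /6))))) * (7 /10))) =120250 /180761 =0.67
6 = 6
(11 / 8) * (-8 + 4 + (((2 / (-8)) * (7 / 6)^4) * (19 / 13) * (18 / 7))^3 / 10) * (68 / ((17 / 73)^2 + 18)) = -2367790050423175279 / 100986249768468480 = -23.45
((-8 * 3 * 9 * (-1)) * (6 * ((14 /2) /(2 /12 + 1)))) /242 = 3888 /121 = 32.13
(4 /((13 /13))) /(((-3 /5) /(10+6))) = -320 /3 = -106.67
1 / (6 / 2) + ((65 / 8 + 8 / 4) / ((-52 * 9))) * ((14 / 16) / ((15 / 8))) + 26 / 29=220733 / 180960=1.22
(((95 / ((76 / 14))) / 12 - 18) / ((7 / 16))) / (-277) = 794 / 5817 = 0.14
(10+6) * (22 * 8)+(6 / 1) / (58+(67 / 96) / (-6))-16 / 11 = 93843216 / 33341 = 2814.65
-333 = -333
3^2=9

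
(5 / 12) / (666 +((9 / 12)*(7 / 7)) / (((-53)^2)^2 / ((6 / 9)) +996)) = 39455725 / 63066030846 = 0.00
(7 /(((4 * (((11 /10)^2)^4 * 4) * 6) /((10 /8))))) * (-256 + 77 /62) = -10.83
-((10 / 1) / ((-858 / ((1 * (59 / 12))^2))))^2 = -302934025 / 3816274176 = -0.08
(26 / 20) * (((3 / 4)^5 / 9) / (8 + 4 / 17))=5967 / 1433600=0.00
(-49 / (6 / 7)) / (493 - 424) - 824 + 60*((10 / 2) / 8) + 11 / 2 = -781.83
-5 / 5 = -1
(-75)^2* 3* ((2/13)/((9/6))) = 22500/13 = 1730.77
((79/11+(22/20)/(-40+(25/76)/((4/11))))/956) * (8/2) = 4676183/156228325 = 0.03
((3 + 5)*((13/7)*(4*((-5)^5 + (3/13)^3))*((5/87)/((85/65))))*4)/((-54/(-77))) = -24166904960/519129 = -46552.79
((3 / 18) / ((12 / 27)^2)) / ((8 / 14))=189 / 128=1.48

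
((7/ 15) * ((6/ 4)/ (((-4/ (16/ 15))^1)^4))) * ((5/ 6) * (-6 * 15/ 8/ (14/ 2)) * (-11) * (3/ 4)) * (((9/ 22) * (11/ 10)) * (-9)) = -99/ 625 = -0.16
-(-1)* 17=17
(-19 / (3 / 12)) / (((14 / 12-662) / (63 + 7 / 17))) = 7.29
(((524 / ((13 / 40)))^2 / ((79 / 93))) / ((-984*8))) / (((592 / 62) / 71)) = -58545609550 / 20253467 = -2890.65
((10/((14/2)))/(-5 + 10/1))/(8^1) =1/28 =0.04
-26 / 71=-0.37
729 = 729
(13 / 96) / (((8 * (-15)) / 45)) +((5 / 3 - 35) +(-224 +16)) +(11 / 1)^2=-92455 / 768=-120.38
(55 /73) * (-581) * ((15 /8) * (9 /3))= -1437975 /584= -2462.29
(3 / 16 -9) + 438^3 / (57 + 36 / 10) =2240723679 / 1616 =1386586.44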